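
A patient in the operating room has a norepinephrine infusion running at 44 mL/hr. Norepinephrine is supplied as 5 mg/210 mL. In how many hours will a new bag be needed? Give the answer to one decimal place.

4.8 hours

Duration = 210 mL ÷ 44 mL/hr = 4.772727 hr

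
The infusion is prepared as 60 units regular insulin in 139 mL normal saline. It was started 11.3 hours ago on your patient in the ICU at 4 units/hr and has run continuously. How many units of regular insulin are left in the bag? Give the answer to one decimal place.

14.8 units

Concentration = 60 units ÷ 139 mL = 0.4316547 units/mL
Rate = 4 units/hr ÷ 0.4316547 units/mL = 9.266667 mL/hr
Volume infused = 9.266667 mL/hr × 11.3 hr = 104.7133 mL
Volume remaining = 139 − 104.7133 = 34.28667 mL
Drug remaining = 34.28667 mL × 0.4316547 units/mL = 14.8 units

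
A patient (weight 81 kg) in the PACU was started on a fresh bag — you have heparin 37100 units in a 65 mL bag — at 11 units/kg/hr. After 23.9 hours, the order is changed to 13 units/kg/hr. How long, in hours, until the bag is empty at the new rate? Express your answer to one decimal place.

15.0 hours

Initial rate:
Dose = 11 units/kg/hr × 81 kg = 891 units/hr
Concentration = 37100 units ÷ 65 mL = 570.7692 units/mL
Rate = 891 units/hr ÷ 570.7692 units/mL = 1.561051 mL/hr
Volume infused so far = 1.561051 mL/hr × 23.9 hr = 37.30912 mL
Volume remaining = 65 − 37.30912 = 27.69088 mL
New rate:
Dose = 13 units/kg/hr × 81 kg = 1053 units/hr
Rate = 1053 units/hr ÷ 570.7692 units/mL = 1.844879 mL/hr
Time remaining = 27.69088 mL ÷ 1.844879 mL/hr = 15.00959 hr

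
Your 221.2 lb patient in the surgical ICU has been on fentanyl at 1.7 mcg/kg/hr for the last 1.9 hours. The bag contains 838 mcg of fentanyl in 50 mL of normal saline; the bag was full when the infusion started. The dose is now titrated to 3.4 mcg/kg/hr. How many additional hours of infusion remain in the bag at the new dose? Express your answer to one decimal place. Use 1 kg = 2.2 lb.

1.5 hours

Initial rate:
Weight = 221.2 lb ÷ 2.2 lb/kg = 100.5455 kg
Dose = 1.7 mcg/kg/hr × 100.5455 kg = 170.9273 mcg/hr
Concentration = 838 mcg ÷ 50 mL = 16.76 mcg/mL
Rate = 170.9273 mcg/hr ÷ 16.76 mcg/mL = 10.19852 mL/hr
Volume infused so far = 10.19852 mL/hr × 1.9 hr = 19.3772 mL
Volume remaining = 50 − 19.3772 = 30.6228 mL
New rate:
Dose = 3.4 mcg/kg/hr × 100.5455 kg = 341.8545 mcg/hr
Rate = 341.8545 mcg/hr ÷ 16.76 mcg/mL = 20.39705 mL/hr
Time remaining = 30.6228 mL ÷ 20.39705 mL/hr = 1.501335 hr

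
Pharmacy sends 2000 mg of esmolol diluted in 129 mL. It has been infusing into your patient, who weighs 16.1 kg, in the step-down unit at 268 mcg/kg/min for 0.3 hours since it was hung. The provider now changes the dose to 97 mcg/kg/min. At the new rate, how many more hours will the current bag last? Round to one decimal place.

Initial rate:
Dose = 268 mcg/kg/min × 16.1 kg = 4314.8 mcg/min
4314.8 mcg/min × 60 min/hr = 258888 mcg/hr
Concentration = 2000 mg ÷ 129 mL = 15.50388 mg/mL = 15503.88 mcg/mL
Rate = 258888 mcg/hr ÷ 15503.88 mcg/mL = 16.69828 mL/hr
Volume infused so far = 16.69828 mL/hr × 0.3 hr = 5.009483 mL
Volume remaining = 129 − 5.009483 = 123.9905 mL
New rate:
Dose = 97 mcg/kg/min × 16.1 kg = 1561.7 mcg/min
1561.7 mcg/min × 60 min/hr = 93702 mcg/hr
Rate = 93702 mcg/hr ÷ 15503.88 mcg/mL = 6.043779 mL/hr
Time remaining = 123.9905 mL ÷ 6.043779 mL/hr = 20.5154 hr

20.5 hours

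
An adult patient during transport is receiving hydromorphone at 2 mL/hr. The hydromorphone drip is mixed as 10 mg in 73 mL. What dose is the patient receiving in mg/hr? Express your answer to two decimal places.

Concentration = 10 mg ÷ 73 mL = 0.1369863 mg/mL
Drug rate = 2 mL/hr × 0.1369863 mg/mL = 0.2739726 mg/hr

0.27 mg/hr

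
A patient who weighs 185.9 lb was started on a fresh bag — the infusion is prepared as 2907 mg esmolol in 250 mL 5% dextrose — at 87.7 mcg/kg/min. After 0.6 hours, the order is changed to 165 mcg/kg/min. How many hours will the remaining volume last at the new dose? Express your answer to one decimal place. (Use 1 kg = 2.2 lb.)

Initial rate:
Weight = 185.9 lb ÷ 2.2 lb/kg = 84.5 kg
Dose = 87.7 mcg/kg/min × 84.5 kg = 7410.65 mcg/min
7410.65 mcg/min × 60 min/hr = 444639 mcg/hr
Concentration = 2907 mg ÷ 250 mL = 11.628 mg/mL = 11628 mcg/mL
Rate = 444639 mcg/hr ÷ 11628 mcg/mL = 38.23865 mL/hr
Volume infused so far = 38.23865 mL/hr × 0.6 hr = 22.94319 mL
Volume remaining = 250 − 22.94319 = 227.0568 mL
New rate:
Dose = 165 mcg/kg/min × 84.5 kg = 13942.5 mcg/min
13942.5 mcg/min × 60 min/hr = 836550 mcg/hr
Rate = 836550 mcg/hr ÷ 11628 mcg/mL = 71.94272 mL/hr
Time remaining = 227.0568 mL ÷ 71.94272 mL/hr = 3.156077 hr

3.2 hours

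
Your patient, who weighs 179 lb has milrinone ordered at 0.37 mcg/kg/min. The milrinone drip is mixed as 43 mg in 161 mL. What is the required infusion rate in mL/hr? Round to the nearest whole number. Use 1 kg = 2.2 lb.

Weight = 179 lb ÷ 2.2 lb/kg = 81.36364 kg
Dose = 0.37 mcg/kg/min × 81.36364 kg = 30.10455 mcg/min
30.10455 mcg/min × 60 min/hr = 1806.273 mcg/hr
Concentration = 43 mg ÷ 161 mL = 0.2670807 mg/mL = 267.0807 mcg/mL
Rate = 1806.273 mcg/hr ÷ 267.0807 mcg/mL = 6.763021 mL/hr

7 mL/hr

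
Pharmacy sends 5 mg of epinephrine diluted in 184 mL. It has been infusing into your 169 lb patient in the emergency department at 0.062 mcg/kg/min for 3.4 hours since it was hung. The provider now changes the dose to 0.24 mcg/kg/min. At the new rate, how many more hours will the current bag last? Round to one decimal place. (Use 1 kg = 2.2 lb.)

Initial rate:
Weight = 169 lb ÷ 2.2 lb/kg = 76.81818 kg
Dose = 0.062 mcg/kg/min × 76.81818 kg = 4.762727 mcg/min
4.762727 mcg/min × 60 min/hr = 285.7636 mcg/hr
Concentration = 5 mg ÷ 184 mL = 0.02717391 mg/mL = 27.17391 mcg/mL
Rate = 285.7636 mcg/hr ÷ 27.17391 mcg/mL = 10.5161 mL/hr
Volume infused so far = 10.5161 mL/hr × 3.4 hr = 35.75475 mL
Volume remaining = 184 − 35.75475 = 148.2453 mL
New rate:
Dose = 0.24 mcg/kg/min × 76.81818 kg = 18.43636 mcg/min
18.43636 mcg/min × 60 min/hr = 1106.182 mcg/hr
Rate = 1106.182 mcg/hr ÷ 27.17391 mcg/mL = 40.70749 mL/hr
Time remaining = 148.2453 mL ÷ 40.70749 mL/hr = 3.641719 hr

3.6 hours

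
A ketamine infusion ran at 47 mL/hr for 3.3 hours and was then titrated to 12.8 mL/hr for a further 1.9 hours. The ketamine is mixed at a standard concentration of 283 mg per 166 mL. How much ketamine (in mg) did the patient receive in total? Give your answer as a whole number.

Concentration = 283 mg ÷ 166 mL = 1.704819 mg/mL
Stage 1: 47 mL/hr × 3.3 hr = 155.1 mL → 155.1 mL × 1.704819 mg/mL = 264.4175 mg
Stage 2: 12.8 mL/hr × 1.9 hr = 24.32 mL → 24.32 mL × 1.704819 mg/mL = 41.4612 mg
Total = 264.4175 + 41.4612 = 305.8787 mg

306 mg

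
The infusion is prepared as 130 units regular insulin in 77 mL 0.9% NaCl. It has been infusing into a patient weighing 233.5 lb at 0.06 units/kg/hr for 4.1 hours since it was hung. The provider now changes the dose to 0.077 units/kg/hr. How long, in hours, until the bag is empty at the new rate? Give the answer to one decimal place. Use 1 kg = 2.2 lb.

Initial rate:
Weight = 233.5 lb ÷ 2.2 lb/kg = 106.1364 kg
Dose = 0.06 units/kg/hr × 106.1364 kg = 6.368182 units/hr
Concentration = 130 units ÷ 77 mL = 1.688312 units/mL
Rate = 6.368182 units/hr ÷ 1.688312 units/mL = 3.771923 mL/hr
Volume infused so far = 3.771923 mL/hr × 4.1 hr = 15.46488 mL
Volume remaining = 77 − 15.46488 = 61.53512 mL
New rate:
Dose = 0.077 units/kg/hr × 106.1364 kg = 8.1725 units/hr
Rate = 8.1725 units/hr ÷ 1.688312 units/mL = 4.840635 mL/hr
Time remaining = 61.53512 mL ÷ 4.840635 mL/hr = 12.7122 hr

12.7 hours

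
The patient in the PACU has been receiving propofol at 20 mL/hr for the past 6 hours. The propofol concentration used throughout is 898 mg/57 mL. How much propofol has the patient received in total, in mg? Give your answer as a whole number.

Concentration = 898 mg ÷ 57 mL = 15.75439 mg/mL = 15754.39 mcg/mL
Drug rate = 20 mL/hr × 15754.39 mcg/mL = 315087.7 mcg/hr
Total = 315087.7 mcg/hr × 6 hr = 1890526 mcg = 1890.526 mg

1891 mg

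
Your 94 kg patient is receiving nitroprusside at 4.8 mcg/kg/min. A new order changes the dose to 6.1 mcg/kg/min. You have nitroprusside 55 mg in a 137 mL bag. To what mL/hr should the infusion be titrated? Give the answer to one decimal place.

85.7 mL/hr

Dose = 6.1 mcg/kg/min × 94 kg = 573.4 mcg/min
573.4 mcg/min × 60 min/hr = 34404 mcg/hr
Concentration = 55 mg ÷ 137 mL = 0.4014599 mg/mL = 401.4599 mcg/mL
Rate = 34404 mcg/hr ÷ 401.4599 mcg/mL = 85.69724 mL/hr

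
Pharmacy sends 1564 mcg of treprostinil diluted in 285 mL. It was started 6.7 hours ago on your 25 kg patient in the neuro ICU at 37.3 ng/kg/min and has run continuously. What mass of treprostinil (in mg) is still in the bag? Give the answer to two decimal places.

1.19 mg

Dose = 37.3 ng/kg/min × 25 kg = 932.5 ng/min
932.5 ng/min × 60 min/hr = 55950 ng/hr
Concentration = 1564 mcg ÷ 285 mL = 5.487719 mcg/mL = 5487.719 ng/mL
Rate = 55950 ng/hr ÷ 5487.719 ng/mL = 10.19549 mL/hr
Volume infused = 10.19549 mL/hr × 6.7 hr = 68.3098 mL
Volume remaining = 285 − 68.3098 = 216.6902 mL
Drug remaining = 216.6902 mL × 5487.719 ng/mL = 1189135 ng = 1.189135 mg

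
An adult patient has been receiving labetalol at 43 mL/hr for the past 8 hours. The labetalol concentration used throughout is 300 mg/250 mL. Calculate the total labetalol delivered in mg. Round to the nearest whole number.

413 mg

Concentration = 300 mg ÷ 250 mL = 1.2 mg/mL
Drug rate = 43 mL/hr × 1.2 mg/mL = 51.6 mg/hr
Total = 51.6 mg/hr × 8 hr = 412.8 mg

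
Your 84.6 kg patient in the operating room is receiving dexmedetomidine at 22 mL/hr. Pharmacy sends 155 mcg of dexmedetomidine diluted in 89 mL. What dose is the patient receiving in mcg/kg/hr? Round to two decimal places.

0.45 mcg/kg/hr

Concentration = 155 mcg ÷ 89 mL = 1.741573 mcg/mL
Drug rate = 22 mL/hr × 1.741573 mcg/mL = 38.31461 mcg/hr
38.31461 mcg/hr ÷ 84.6 kg = 0.4528913 mcg/kg/hr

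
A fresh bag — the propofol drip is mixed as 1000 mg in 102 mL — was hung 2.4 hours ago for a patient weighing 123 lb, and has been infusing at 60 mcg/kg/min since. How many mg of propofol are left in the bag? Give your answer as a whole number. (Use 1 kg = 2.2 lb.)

Weight = 123 lb ÷ 2.2 lb/kg = 55.90909 kg
Dose = 60 mcg/kg/min × 55.90909 kg = 3354.545 mcg/min
3354.545 mcg/min × 60 min/hr = 201272.7 mcg/hr
Concentration = 1000 mg ÷ 102 mL = 9.803922 mg/mL = 9803.922 mcg/mL
Rate = 201272.7 mcg/hr ÷ 9803.922 mcg/mL = 20.52982 mL/hr
Volume infused = 20.52982 mL/hr × 2.4 hr = 49.27156 mL
Volume remaining = 102 − 49.27156 = 52.72844 mL
Drug remaining = 52.72844 mL × 9803.922 mcg/mL = 516945.5 mcg = 516.9455 mg

517 mg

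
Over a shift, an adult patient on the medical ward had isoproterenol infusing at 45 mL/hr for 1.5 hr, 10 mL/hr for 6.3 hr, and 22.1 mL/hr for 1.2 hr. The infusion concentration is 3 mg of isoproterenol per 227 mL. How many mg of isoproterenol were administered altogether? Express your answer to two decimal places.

2.08 mg

Concentration = 3 mg ÷ 227 mL = 0.01321586 mg/mL
Stage 1: 45 mL/hr × 1.5 hr = 67.5 mL → 67.5 mL × 0.01321586 mg/mL = 0.8920705 mg
Stage 2: 10 mL/hr × 6.3 hr = 63 mL → 63 mL × 0.01321586 mg/mL = 0.8325991 mg
Stage 3: 22.1 mL/hr × 1.2 hr = 26.52 mL → 26.52 mL × 0.01321586 mg/mL = 0.3504846 mg
Total = 0.8920705 + 0.8325991 + 0.3504846 = 2.075154 mg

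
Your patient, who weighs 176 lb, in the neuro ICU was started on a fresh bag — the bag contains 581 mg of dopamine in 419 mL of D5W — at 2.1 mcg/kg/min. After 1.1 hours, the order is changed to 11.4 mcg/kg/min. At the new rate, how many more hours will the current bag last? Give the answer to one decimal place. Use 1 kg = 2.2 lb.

Initial rate:
Weight = 176 lb ÷ 2.2 lb/kg = 80 kg
Dose = 2.1 mcg/kg/min × 80 kg = 168 mcg/min
168 mcg/min × 60 min/hr = 10080 mcg/hr
Concentration = 581 mg ÷ 419 mL = 1.386635 mg/mL = 1386.635 mcg/mL
Rate = 10080 mcg/hr ÷ 1386.635 mcg/mL = 7.269398 mL/hr
Volume infused so far = 7.269398 mL/hr × 1.1 hr = 7.996337 mL
Volume remaining = 419 − 7.996337 = 411.0037 mL
New rate:
Dose = 11.4 mcg/kg/min × 80 kg = 912 mcg/min
912 mcg/min × 60 min/hr = 54720 mcg/hr
Rate = 54720 mcg/hr ÷ 1386.635 mcg/mL = 39.46244 mL/hr
Time remaining = 411.0037 mL ÷ 39.46244 mL/hr = 10.41506 hr

10.4 hours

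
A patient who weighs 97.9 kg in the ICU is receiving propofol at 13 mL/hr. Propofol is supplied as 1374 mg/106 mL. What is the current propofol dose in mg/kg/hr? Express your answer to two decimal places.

1.72 mg/kg/hr

Concentration = 1374 mg ÷ 106 mL = 12.96226 mg/mL
Drug rate = 13 mL/hr × 12.96226 mg/mL = 168.5094 mg/hr
168.5094 mg/hr ÷ 97.9 kg = 1.72124 mg/kg/hr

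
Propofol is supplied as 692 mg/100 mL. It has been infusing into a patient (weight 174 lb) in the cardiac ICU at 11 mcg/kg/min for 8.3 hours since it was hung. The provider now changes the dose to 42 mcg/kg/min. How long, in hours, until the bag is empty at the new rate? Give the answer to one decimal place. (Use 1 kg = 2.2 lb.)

Initial rate:
Weight = 174 lb ÷ 2.2 lb/kg = 79.09091 kg
Dose = 11 mcg/kg/min × 79.09091 kg = 870 mcg/min
870 mcg/min × 60 min/hr = 52200 mcg/hr
Concentration = 692 mg ÷ 100 mL = 6.92 mg/mL = 6920 mcg/mL
Rate = 52200 mcg/hr ÷ 6920 mcg/mL = 7.543353 mL/hr
Volume infused so far = 7.543353 mL/hr × 8.3 hr = 62.60983 mL
Volume remaining = 100 − 62.60983 = 37.39017 mL
New rate:
Dose = 42 mcg/kg/min × 79.09091 kg = 3321.818 mcg/min
3321.818 mcg/min × 60 min/hr = 199309.1 mcg/hr
Rate = 199309.1 mcg/hr ÷ 6920 mcg/mL = 28.80189 mL/hr
Time remaining = 37.39017 mL ÷ 28.80189 mL/hr = 1.298185 hr

1.3 hours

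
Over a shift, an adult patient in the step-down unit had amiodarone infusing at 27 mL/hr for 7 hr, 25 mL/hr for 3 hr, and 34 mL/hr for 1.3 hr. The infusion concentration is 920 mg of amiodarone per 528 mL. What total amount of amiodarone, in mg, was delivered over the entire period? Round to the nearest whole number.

Concentration = 920 mg ÷ 528 mL = 1.742424 mg/mL
Stage 1: 27 mL/hr × 7 hr = 189 mL → 189 mL × 1.742424 mg/mL = 329.3182 mg
Stage 2: 25 mL/hr × 3 hr = 75 mL → 75 mL × 1.742424 mg/mL = 130.6818 mg
Stage 3: 34 mL/hr × 1.3 hr = 44.2 mL → 44.2 mL × 1.742424 mg/mL = 77.01515 mg
Total = 329.3182 + 130.6818 + 77.01515 = 537.0152 mg

537 mg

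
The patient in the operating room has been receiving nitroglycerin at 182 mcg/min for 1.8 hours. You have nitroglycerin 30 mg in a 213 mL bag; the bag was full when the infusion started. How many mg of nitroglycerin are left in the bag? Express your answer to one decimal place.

10.3 mg

182 mcg/min × 60 min/hr = 10920 mcg/hr
Concentration = 30 mg ÷ 213 mL = 0.1408451 mg/mL = 140.8451 mcg/mL
Rate = 10920 mcg/hr ÷ 140.8451 mcg/mL = 77.532 mL/hr
Volume infused = 77.532 mL/hr × 1.8 hr = 139.5576 mL
Volume remaining = 213 − 139.5576 = 73.4424 mL
Drug remaining = 73.4424 mL × 140.8451 mcg/mL = 10344 mcg = 10.344 mg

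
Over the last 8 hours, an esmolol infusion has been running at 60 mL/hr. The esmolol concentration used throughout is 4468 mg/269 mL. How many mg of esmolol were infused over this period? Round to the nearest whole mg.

Concentration = 4468 mg ÷ 269 mL = 16.60967 mg/mL = 16609.67 mcg/mL
Drug rate = 60 mL/hr × 16609.67 mcg/mL = 996579.9 mcg/hr
Total = 996579.9 mcg/hr × 8 hr = 7972639 mcg = 7972.639 mg

7973 mg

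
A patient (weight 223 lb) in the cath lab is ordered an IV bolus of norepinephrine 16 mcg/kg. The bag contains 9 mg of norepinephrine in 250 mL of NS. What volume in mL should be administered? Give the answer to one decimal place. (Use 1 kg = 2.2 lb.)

Weight = 223 lb ÷ 2.2 lb/kg = 101.3636 kg
Dose = 16 mcg/kg × 101.3636 kg = 1621.818 mcg
Concentration = 9 mg ÷ 250 mL = 0.036 mg/mL = 36 mcg/mL
Volume = 1621.818 mcg ÷ 36 mcg/mL = 45.05051 mL

45.1 mL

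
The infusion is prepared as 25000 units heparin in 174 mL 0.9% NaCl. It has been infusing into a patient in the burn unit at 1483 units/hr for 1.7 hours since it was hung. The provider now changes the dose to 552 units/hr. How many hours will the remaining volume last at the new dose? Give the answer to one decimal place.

Initial rate:
Concentration = 25000 units ÷ 174 mL = 143.6782 units/mL
Rate = 1483 units/hr ÷ 143.6782 units/mL = 10.32168 mL/hr
Volume infused so far = 10.32168 mL/hr × 1.7 hr = 17.54686 mL
Volume remaining = 174 − 17.54686 = 156.4531 mL
New rate:
Rate = 552 units/hr ÷ 143.6782 units/mL = 3.84192 mL/hr
Time remaining = 156.4531 mL ÷ 3.84192 mL/hr = 40.72264 hr

40.7 hours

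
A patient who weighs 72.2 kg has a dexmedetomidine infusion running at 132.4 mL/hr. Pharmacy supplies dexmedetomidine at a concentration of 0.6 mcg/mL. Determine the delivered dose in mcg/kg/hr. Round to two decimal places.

1.10 mcg/kg/hr

Drug rate = 132.4 mL/hr × 0.6 mcg/mL = 79.44 mcg/hr
79.44 mcg/hr ÷ 72.2 kg = 1.100277 mcg/kg/hr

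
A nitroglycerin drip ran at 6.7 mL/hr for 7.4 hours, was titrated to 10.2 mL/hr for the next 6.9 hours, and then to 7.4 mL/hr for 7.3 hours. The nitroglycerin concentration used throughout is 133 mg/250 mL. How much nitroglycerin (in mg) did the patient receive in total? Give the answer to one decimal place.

92.6 mg

Concentration = 133 mg ÷ 250 mL = 0.532 mg/mL
Stage 1: 6.7 mL/hr × 7.4 hr = 49.58 mL → 49.58 mL × 0.532 mg/mL = 26.37656 mg
Stage 2: 10.2 mL/hr × 6.9 hr = 70.38 mL → 70.38 mL × 0.532 mg/mL = 37.44216 mg
Stage 3: 7.4 mL/hr × 7.3 hr = 54.02 mL → 54.02 mL × 0.532 mg/mL = 28.73864 mg
Total = 26.37656 + 37.44216 + 28.73864 = 92.55736 mg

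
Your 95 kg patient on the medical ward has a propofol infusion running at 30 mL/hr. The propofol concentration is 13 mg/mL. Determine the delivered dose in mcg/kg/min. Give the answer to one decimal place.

68.4 mcg/kg/min

Concentration = 13 mg/mL = 13000 mcg/mL
Drug rate = 30 mL/hr × 13000 mcg/mL = 390000 mcg/hr
390000 mcg/hr ÷ 60 min/hr = 6500 mcg/min
6500 mcg/min ÷ 95 kg = 68.42105 mcg/kg/min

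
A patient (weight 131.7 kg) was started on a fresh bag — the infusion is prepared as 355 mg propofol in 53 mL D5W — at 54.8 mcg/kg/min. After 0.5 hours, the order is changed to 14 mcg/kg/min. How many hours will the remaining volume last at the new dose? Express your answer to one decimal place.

Initial rate:
Dose = 54.8 mcg/kg/min × 131.7 kg = 7217.16 mcg/min
7217.16 mcg/min × 60 min/hr = 433029.6 mcg/hr
Concentration = 355 mg ÷ 53 mL = 6.698113 mg/mL = 6698.113 mcg/mL
Rate = 433029.6 mcg/hr ÷ 6698.113 mcg/mL = 64.64949 mL/hr
Volume infused so far = 64.64949 mL/hr × 0.5 hr = 32.32474 mL
Volume remaining = 53 − 32.32474 = 20.67526 mL
New rate:
Dose = 14 mcg/kg/min × 131.7 kg = 1843.8 mcg/min
1843.8 mcg/min × 60 min/hr = 110628 mcg/hr
Rate = 110628 mcg/hr ÷ 6698.113 mcg/mL = 16.51629 mL/hr
Time remaining = 20.67526 mL ÷ 16.51629 mL/hr = 1.25181 hr

1.3 hours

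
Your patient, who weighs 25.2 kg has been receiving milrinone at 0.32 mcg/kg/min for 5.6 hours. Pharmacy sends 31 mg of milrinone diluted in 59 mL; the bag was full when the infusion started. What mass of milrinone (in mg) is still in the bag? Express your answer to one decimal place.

Dose = 0.32 mcg/kg/min × 25.2 kg = 8.064 mcg/min
8.064 mcg/min × 60 min/hr = 483.84 mcg/hr
Concentration = 31 mg ÷ 59 mL = 0.5254237 mg/mL = 525.4237 mcg/mL
Rate = 483.84 mcg/hr ÷ 525.4237 mcg/mL = 0.9208568 mL/hr
Volume infused = 0.9208568 mL/hr × 5.6 hr = 5.156798 mL
Volume remaining = 59 − 5.156798 = 53.8432 mL
Drug remaining = 53.8432 mL × 525.4237 mcg/mL = 28290.5 mcg = 28.2905 mg

28.3 mg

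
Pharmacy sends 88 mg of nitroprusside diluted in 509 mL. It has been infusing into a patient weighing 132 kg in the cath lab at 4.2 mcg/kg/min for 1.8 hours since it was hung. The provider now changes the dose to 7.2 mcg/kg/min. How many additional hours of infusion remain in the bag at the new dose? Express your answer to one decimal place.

Initial rate:
Dose = 4.2 mcg/kg/min × 132 kg = 554.4 mcg/min
554.4 mcg/min × 60 min/hr = 33264 mcg/hr
Concentration = 88 mg ÷ 509 mL = 0.172888 mg/mL = 172.888 mcg/mL
Rate = 33264 mcg/hr ÷ 172.888 mcg/mL = 192.402 mL/hr
Volume infused so far = 192.402 mL/hr × 1.8 hr = 346.3236 mL
Volume remaining = 509 − 346.3236 = 162.6764 mL
New rate:
Dose = 7.2 mcg/kg/min × 132 kg = 950.4 mcg/min
950.4 mcg/min × 60 min/hr = 57024 mcg/hr
Rate = 57024 mcg/hr ÷ 172.888 mcg/mL = 329.832 mL/hr
Time remaining = 162.6764 mL ÷ 329.832 mL/hr = 0.4932099 hr

0.5 hours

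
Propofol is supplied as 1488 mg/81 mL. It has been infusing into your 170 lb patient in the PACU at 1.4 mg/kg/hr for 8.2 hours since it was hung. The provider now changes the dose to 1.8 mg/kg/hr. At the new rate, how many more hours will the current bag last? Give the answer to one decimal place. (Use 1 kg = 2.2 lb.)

4.3 hours

Initial rate:
Weight = 170 lb ÷ 2.2 lb/kg = 77.27273 kg
Dose = 1.4 mg/kg/hr × 77.27273 kg = 108.1818 mg/hr
Concentration = 1488 mg ÷ 81 mL = 18.37037 mg/mL
Rate = 108.1818 mg/hr ÷ 18.37037 mg/mL = 5.88893 mL/hr
Volume infused so far = 5.88893 mL/hr × 8.2 hr = 48.28922 mL
Volume remaining = 81 − 48.28922 = 32.71078 mL
New rate:
Dose = 1.8 mg/kg/hr × 77.27273 kg = 139.0909 mg/hr
Rate = 139.0909 mg/hr ÷ 18.37037 mg/mL = 7.571481 mL/hr
Time remaining = 32.71078 mL ÷ 7.571481 mL/hr = 4.320261 hr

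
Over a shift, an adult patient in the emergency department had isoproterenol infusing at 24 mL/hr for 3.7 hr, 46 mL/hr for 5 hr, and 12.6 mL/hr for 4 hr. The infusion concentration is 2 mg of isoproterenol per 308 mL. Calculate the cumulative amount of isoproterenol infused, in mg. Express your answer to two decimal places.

2.40 mg

Concentration = 2 mg ÷ 308 mL = 0.006493506 mg/mL
Stage 1: 24 mL/hr × 3.7 hr = 88.8 mL → 88.8 mL × 0.006493506 mg/mL = 0.5766234 mg
Stage 2: 46 mL/hr × 5 hr = 230 mL → 230 mL × 0.006493506 mg/mL = 1.493506 mg
Stage 3: 12.6 mL/hr × 4 hr = 50.4 mL → 50.4 mL × 0.006493506 mg/mL = 0.3272727 mg
Total = 0.5766234 + 1.493506 + 0.3272727 = 2.397403 mg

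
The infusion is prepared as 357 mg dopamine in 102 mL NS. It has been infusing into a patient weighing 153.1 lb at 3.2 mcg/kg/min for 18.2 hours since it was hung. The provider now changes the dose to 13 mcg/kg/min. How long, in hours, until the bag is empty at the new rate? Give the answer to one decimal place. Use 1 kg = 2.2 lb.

Initial rate:
Weight = 153.1 lb ÷ 2.2 lb/kg = 69.59091 kg
Dose = 3.2 mcg/kg/min × 69.59091 kg = 222.6909 mcg/min
222.6909 mcg/min × 60 min/hr = 13361.45 mcg/hr
Concentration = 357 mg ÷ 102 mL = 3.5 mg/mL = 3500 mcg/mL
Rate = 13361.45 mcg/hr ÷ 3500 mcg/mL = 3.817558 mL/hr
Volume infused so far = 3.817558 mL/hr × 18.2 hr = 69.47956 mL
Volume remaining = 102 − 69.47956 = 32.52044 mL
New rate:
Dose = 13 mcg/kg/min × 69.59091 kg = 904.6818 mcg/min
904.6818 mcg/min × 60 min/hr = 54280.91 mcg/hr
Rate = 54280.91 mcg/hr ÷ 3500 mcg/mL = 15.50883 mL/hr
Time remaining = 32.52044 mL ÷ 15.50883 mL/hr = 2.096898 hr

2.1 hours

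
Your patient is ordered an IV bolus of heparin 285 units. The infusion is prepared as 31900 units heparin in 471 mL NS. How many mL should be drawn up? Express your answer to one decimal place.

4.2 mL

Concentration = 31900 units ÷ 471 mL = 67.72824 units/mL
Volume = 285 units ÷ 67.72824 units/mL = 4.207994 mL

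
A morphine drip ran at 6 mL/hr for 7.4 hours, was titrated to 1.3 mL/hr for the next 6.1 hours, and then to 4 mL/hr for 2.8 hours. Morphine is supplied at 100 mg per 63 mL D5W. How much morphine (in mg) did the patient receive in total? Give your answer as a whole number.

Concentration = 100 mg ÷ 63 mL = 1.587302 mg/mL
Stage 1: 6 mL/hr × 7.4 hr = 44.4 mL → 44.4 mL × 1.587302 mg/mL = 70.47619 mg
Stage 2: 1.3 mL/hr × 6.1 hr = 7.93 mL → 7.93 mL × 1.587302 mg/mL = 12.5873 mg
Stage 3: 4 mL/hr × 2.8 hr = 11.2 mL → 11.2 mL × 1.587302 mg/mL = 17.77778 mg
Total = 70.47619 + 12.5873 + 17.77778 = 100.8413 mg

101 mg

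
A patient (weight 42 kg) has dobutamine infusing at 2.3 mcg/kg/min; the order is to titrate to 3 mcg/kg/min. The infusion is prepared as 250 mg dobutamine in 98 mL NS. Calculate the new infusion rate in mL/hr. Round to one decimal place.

3.0 mL/hr

Dose = 3 mcg/kg/min × 42 kg = 126 mcg/min
126 mcg/min × 60 min/hr = 7560 mcg/hr
Concentration = 250 mg ÷ 98 mL = 2.55102 mg/mL = 2551.02 mcg/mL
Rate = 7560 mcg/hr ÷ 2551.02 mcg/mL = 2.96352 mL/hr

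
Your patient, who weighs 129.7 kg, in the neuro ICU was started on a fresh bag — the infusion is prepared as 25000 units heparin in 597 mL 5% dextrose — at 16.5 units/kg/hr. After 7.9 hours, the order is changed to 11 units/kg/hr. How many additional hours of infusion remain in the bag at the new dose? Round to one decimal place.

5.7 hours

Initial rate:
Dose = 16.5 units/kg/hr × 129.7 kg = 2140.05 units/hr
Concentration = 25000 units ÷ 597 mL = 41.87605 units/mL
Rate = 2140.05 units/hr ÷ 41.87605 units/mL = 51.10439 mL/hr
Volume infused so far = 51.10439 mL/hr × 7.9 hr = 403.7247 mL
Volume remaining = 597 − 403.7247 = 193.2753 mL
New rate:
Dose = 11 units/kg/hr × 129.7 kg = 1426.7 units/hr
Rate = 1426.7 units/hr ÷ 41.87605 units/mL = 34.0696 mL/hr
Time remaining = 193.2753 mL ÷ 34.0696 mL/hr = 5.672955 hr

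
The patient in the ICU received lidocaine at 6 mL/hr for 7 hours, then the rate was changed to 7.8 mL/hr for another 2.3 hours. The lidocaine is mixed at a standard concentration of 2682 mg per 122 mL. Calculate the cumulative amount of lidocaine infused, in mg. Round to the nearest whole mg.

Concentration = 2682 mg ÷ 122 mL = 21.98361 mg/mL
Stage 1: 6 mL/hr × 7 hr = 42 mL → 42 mL × 21.98361 mg/mL = 923.3115 mg
Stage 2: 7.8 mL/hr × 2.3 hr = 17.94 mL → 17.94 mL × 21.98361 mg/mL = 394.3859 mg
Total = 923.3115 + 394.3859 = 1317.697 mg

1318 mg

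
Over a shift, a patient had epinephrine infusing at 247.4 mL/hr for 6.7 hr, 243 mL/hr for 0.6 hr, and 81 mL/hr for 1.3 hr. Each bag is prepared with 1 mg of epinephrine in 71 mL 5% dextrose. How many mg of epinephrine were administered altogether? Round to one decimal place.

26.9 mg

Concentration = 1 mg ÷ 71 mL = 0.01408451 mg/mL
Stage 1: 247.4 mL/hr × 6.7 hr = 1657.58 mL → 1657.58 mL × 0.01408451 mg/mL = 23.3462 mg
Stage 2: 243 mL/hr × 0.6 hr = 145.8 mL → 145.8 mL × 0.01408451 mg/mL = 2.053521 mg
Stage 3: 81 mL/hr × 1.3 hr = 105.3 mL → 105.3 mL × 0.01408451 mg/mL = 1.483099 mg
Total = 23.3462 + 2.053521 + 1.483099 = 26.88282 mg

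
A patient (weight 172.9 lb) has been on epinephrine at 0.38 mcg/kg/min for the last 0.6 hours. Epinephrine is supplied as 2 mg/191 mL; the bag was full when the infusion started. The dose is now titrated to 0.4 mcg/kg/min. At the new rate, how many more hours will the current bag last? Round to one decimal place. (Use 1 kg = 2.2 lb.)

0.5 hours

Initial rate:
Weight = 172.9 lb ÷ 2.2 lb/kg = 78.59091 kg
Dose = 0.38 mcg/kg/min × 78.59091 kg = 29.86455 mcg/min
29.86455 mcg/min × 60 min/hr = 1791.873 mcg/hr
Concentration = 2 mg ÷ 191 mL = 0.0104712 mg/mL = 10.4712 mcg/mL
Rate = 1791.873 mcg/hr ÷ 10.4712 mcg/mL = 171.1238 mL/hr
Volume infused so far = 171.1238 mL/hr × 0.6 hr = 102.6743 mL
Volume remaining = 191 − 102.6743 = 88.32569 mL
New rate:
Dose = 0.4 mcg/kg/min × 78.59091 kg = 31.43636 mcg/min
31.43636 mcg/min × 60 min/hr = 1886.182 mcg/hr
Rate = 1886.182 mcg/hr ÷ 10.4712 mcg/mL = 180.1304 mL/hr
Time remaining = 88.32569 mL ÷ 180.1304 mL/hr = 0.4903432 hr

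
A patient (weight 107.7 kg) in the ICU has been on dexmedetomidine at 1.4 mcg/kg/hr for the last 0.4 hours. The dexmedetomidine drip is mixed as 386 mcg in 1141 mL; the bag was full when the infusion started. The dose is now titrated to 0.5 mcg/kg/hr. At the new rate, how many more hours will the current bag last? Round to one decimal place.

6.0 hours

Initial rate:
Dose = 1.4 mcg/kg/hr × 107.7 kg = 150.78 mcg/hr
Concentration = 386 mcg ÷ 1141 mL = 0.3382997 mcg/mL
Rate = 150.78 mcg/hr ÷ 0.3382997 mcg/mL = 445.6994 mL/hr
Volume infused so far = 445.6994 mL/hr × 0.4 hr = 178.2798 mL
Volume remaining = 1141 − 178.2798 = 962.7202 mL
New rate:
Dose = 0.5 mcg/kg/hr × 107.7 kg = 53.85 mcg/hr
Rate = 53.85 mcg/hr ÷ 0.3382997 mcg/mL = 159.1784 mL/hr
Time remaining = 962.7202 mL ÷ 159.1784 mL/hr = 6.048059 hr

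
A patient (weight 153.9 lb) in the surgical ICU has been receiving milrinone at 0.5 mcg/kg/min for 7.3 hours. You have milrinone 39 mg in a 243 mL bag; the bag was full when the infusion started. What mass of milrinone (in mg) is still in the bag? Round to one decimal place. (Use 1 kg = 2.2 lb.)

23.7 mg

Weight = 153.9 lb ÷ 2.2 lb/kg = 69.95455 kg
Dose = 0.5 mcg/kg/min × 69.95455 kg = 34.97727 mcg/min
34.97727 mcg/min × 60 min/hr = 2098.636 mcg/hr
Concentration = 39 mg ÷ 243 mL = 0.1604938 mg/mL = 160.4938 mcg/mL
Rate = 2098.636 mcg/hr ÷ 160.4938 mcg/mL = 13.07612 mL/hr
Volume infused = 13.07612 mL/hr × 7.3 hr = 95.45567 mL
Volume remaining = 243 − 95.45567 = 147.5443 mL
Drug remaining = 147.5443 mL × 160.4938 mcg/mL = 23679.95 mcg = 23.67995 mg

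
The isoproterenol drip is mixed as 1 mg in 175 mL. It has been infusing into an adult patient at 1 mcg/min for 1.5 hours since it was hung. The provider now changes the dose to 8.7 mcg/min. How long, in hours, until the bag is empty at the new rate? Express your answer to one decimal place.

1.7 hours

Initial rate:
1 mcg/min × 60 min/hr = 60 mcg/hr
Concentration = 1 mg ÷ 175 mL = 0.005714286 mg/mL = 5.714286 mcg/mL
Rate = 60 mcg/hr ÷ 5.714286 mcg/mL = 10.5 mL/hr
Volume infused so far = 10.5 mL/hr × 1.5 hr = 15.75 mL
Volume remaining = 175 − 15.75 = 159.25 mL
New rate:
8.7 mcg/min × 60 min/hr = 522 mcg/hr
Rate = 522 mcg/hr ÷ 5.714286 mcg/mL = 91.35 mL/hr
Time remaining = 159.25 mL ÷ 91.35 mL/hr = 1.743295 hr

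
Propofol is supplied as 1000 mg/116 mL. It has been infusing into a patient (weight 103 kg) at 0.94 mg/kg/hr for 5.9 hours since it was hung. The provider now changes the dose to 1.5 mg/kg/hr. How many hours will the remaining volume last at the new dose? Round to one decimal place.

Initial rate:
Dose = 0.94 mg/kg/hr × 103 kg = 96.82 mg/hr
Concentration = 1000 mg ÷ 116 mL = 8.62069 mg/mL
Rate = 96.82 mg/hr ÷ 8.62069 mg/mL = 11.23112 mL/hr
Volume infused so far = 11.23112 mL/hr × 5.9 hr = 66.26361 mL
Volume remaining = 116 − 66.26361 = 49.73639 mL
New rate:
Dose = 1.5 mg/kg/hr × 103 kg = 154.5 mg/hr
Rate = 154.5 mg/hr ÷ 8.62069 mg/mL = 17.922 mL/hr
Time remaining = 49.73639 mL ÷ 17.922 mL/hr = 2.775159 hr

2.8 hours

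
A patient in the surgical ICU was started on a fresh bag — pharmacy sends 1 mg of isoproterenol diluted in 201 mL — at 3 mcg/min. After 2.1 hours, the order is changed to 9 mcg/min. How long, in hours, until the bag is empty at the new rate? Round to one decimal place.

1.2 hours

Initial rate:
3 mcg/min × 60 min/hr = 180 mcg/hr
Concentration = 1 mg ÷ 201 mL = 0.004975124 mg/mL = 4.975124 mcg/mL
Rate = 180 mcg/hr ÷ 4.975124 mcg/mL = 36.18 mL/hr
Volume infused so far = 36.18 mL/hr × 2.1 hr = 75.978 mL
Volume remaining = 201 − 75.978 = 125.022 mL
New rate:
9 mcg/min × 60 min/hr = 540 mcg/hr
Rate = 540 mcg/hr ÷ 4.975124 mcg/mL = 108.54 mL/hr
Time remaining = 125.022 mL ÷ 108.54 mL/hr = 1.151852 hr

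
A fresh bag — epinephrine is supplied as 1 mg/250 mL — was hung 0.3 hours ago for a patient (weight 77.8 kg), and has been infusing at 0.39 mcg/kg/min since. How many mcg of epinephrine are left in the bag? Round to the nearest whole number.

Dose = 0.39 mcg/kg/min × 77.8 kg = 30.342 mcg/min
30.342 mcg/min × 60 min/hr = 1820.52 mcg/hr
Concentration = 1 mg ÷ 250 mL = 0.004 mg/mL = 4 mcg/mL
Rate = 1820.52 mcg/hr ÷ 4 mcg/mL = 455.13 mL/hr
Volume infused = 455.13 mL/hr × 0.3 hr = 136.539 mL
Volume remaining = 250 − 136.539 = 113.461 mL
Drug remaining = 113.461 mL × 4 mcg/mL = 453.844 mcg

454 mcg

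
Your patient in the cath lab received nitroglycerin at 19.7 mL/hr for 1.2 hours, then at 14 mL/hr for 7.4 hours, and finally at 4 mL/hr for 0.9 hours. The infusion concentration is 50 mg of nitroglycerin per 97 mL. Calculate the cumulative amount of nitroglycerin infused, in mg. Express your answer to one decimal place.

Concentration = 50 mg ÷ 97 mL = 0.5154639 mg/mL
Stage 1: 19.7 mL/hr × 1.2 hr = 23.64 mL → 23.64 mL × 0.5154639 mg/mL = 12.18557 mg
Stage 2: 14 mL/hr × 7.4 hr = 103.6 mL → 103.6 mL × 0.5154639 mg/mL = 53.40206 mg
Stage 3: 4 mL/hr × 0.9 hr = 3.6 mL → 3.6 mL × 0.5154639 mg/mL = 1.85567 mg
Total = 12.18557 + 53.40206 + 1.85567 = 67.4433 mg

67.4 mg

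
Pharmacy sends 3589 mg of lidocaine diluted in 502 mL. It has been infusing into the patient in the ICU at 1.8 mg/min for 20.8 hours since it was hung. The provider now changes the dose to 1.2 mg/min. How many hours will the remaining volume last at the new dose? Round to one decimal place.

18.6 hours

Initial rate:
1.8 mg/min × 60 min/hr = 108 mg/hr
Concentration = 3589 mg ÷ 502 mL = 7.149402 mg/mL
Rate = 108 mg/hr ÷ 7.149402 mg/mL = 15.10616 mL/hr
Volume infused so far = 15.10616 mL/hr × 20.8 hr = 314.2081 mL
Volume remaining = 502 − 314.2081 = 187.7919 mL
New rate:
1.2 mg/min × 60 min/hr = 72 mg/hr
Rate = 72 mg/hr ÷ 7.149402 mg/mL = 10.07077 mL/hr
Time remaining = 187.7919 mL ÷ 10.07077 mL/hr = 18.64722 hr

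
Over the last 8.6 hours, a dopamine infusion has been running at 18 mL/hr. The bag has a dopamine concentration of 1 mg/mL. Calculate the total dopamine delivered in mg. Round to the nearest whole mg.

Concentration = 1 mg/mL = 1000 mcg/mL
Drug rate = 18 mL/hr × 1000 mcg/mL = 18000 mcg/hr
Total = 18000 mcg/hr × 8.6 hr = 154800 mcg = 154.8 mg

155 mg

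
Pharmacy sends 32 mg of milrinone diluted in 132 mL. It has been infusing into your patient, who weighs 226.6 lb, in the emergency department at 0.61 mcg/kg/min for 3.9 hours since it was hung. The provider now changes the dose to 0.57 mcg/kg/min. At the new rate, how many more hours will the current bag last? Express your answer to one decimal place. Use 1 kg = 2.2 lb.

4.9 hours

Initial rate:
Weight = 226.6 lb ÷ 2.2 lb/kg = 103 kg
Dose = 0.61 mcg/kg/min × 103 kg = 62.83 mcg/min
62.83 mcg/min × 60 min/hr = 3769.8 mcg/hr
Concentration = 32 mg ÷ 132 mL = 0.2424242 mg/mL = 242.4242 mcg/mL
Rate = 3769.8 mcg/hr ÷ 242.4242 mcg/mL = 15.55042 mL/hr
Volume infused so far = 15.55042 mL/hr × 3.9 hr = 60.64666 mL
Volume remaining = 132 − 60.64666 = 71.35334 mL
New rate:
Dose = 0.57 mcg/kg/min × 103 kg = 58.71 mcg/min
58.71 mcg/min × 60 min/hr = 3522.6 mcg/hr
Rate = 3522.6 mcg/hr ÷ 242.4242 mcg/mL = 14.53072 mL/hr
Time remaining = 71.35334 mL ÷ 14.53072 mL/hr = 4.910515 hr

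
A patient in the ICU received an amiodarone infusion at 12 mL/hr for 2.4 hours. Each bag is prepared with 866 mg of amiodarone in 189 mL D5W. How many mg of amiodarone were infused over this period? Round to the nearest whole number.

132 mg

Concentration = 866 mg ÷ 189 mL = 4.582011 mg/mL
Drug rate = 12 mL/hr × 4.582011 mg/mL = 54.98413 mg/hr
Total = 54.98413 mg/hr × 2.4 hr = 131.9619 mg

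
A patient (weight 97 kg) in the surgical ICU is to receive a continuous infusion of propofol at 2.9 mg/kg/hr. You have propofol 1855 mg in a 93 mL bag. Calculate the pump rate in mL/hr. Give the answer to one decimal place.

14.1 mL/hr

Dose = 2.9 mg/kg/hr × 97 kg = 281.3 mg/hr
Concentration = 1855 mg ÷ 93 mL = 19.94624 mg/mL
Rate = 281.3 mg/hr ÷ 19.94624 mg/mL = 14.10291 mL/hr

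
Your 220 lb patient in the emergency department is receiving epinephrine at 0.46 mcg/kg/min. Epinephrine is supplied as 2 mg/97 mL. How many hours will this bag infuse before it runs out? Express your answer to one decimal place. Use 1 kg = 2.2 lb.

Weight = 220 lb ÷ 2.2 lb/kg = 100 kg
Dose = 0.46 mcg/kg/min × 100 kg = 46 mcg/min
46 mcg/min × 60 min/hr = 2760 mcg/hr
Concentration = 2 mg ÷ 97 mL = 0.02061856 mg/mL = 20.61856 mcg/mL
Rate = 2760 mcg/hr ÷ 20.61856 mcg/mL = 133.86 mL/hr
Duration = 97 mL ÷ 133.86 mL/hr = 0.7246377 hr

0.7 hours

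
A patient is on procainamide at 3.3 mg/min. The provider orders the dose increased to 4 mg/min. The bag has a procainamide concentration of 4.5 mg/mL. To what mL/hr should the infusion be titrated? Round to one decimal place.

53.3 mL/hr

4 mg/min × 60 min/hr = 240 mg/hr
Rate = 240 mg/hr ÷ 4.5 mg/mL = 53.33333 mL/hr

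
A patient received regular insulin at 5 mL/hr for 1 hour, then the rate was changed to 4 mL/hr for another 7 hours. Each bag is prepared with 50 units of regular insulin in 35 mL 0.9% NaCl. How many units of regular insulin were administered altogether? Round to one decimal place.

Concentration = 50 units ÷ 35 mL = 1.428571 units/mL
Stage 1: 5 mL/hr × 1 hr = 5 mL → 5 mL × 1.428571 units/mL = 7.142857 units
Stage 2: 4 mL/hr × 7 hr = 28 mL → 28 mL × 1.428571 units/mL = 40 units
Total = 7.142857 + 40 = 47.14286 units

47.1 units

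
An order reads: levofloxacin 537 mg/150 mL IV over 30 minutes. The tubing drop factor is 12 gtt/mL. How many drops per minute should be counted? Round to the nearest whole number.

150 mL ÷ (30 min) = 5 mL/min
5 mL/min × 12 gtt/mL = 60 gtt/min

60 gtt/min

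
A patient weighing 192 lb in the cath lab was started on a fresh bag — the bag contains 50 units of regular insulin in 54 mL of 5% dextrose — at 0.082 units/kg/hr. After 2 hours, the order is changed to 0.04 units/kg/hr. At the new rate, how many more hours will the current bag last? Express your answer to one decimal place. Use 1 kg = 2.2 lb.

10.2 hours

Initial rate:
Weight = 192 lb ÷ 2.2 lb/kg = 87.27273 kg
Dose = 0.082 units/kg/hr × 87.27273 kg = 7.156364 units/hr
Concentration = 50 units ÷ 54 mL = 0.9259259 units/mL
Rate = 7.156364 units/hr ÷ 0.9259259 units/mL = 7.728873 mL/hr
Volume infused so far = 7.728873 mL/hr × 2 hr = 15.45775 mL
Volume remaining = 54 − 15.45775 = 38.54225 mL
New rate:
Dose = 0.04 units/kg/hr × 87.27273 kg = 3.490909 units/hr
Rate = 3.490909 units/hr ÷ 0.9259259 units/mL = 3.770182 mL/hr
Time remaining = 38.54225 mL ÷ 3.770182 mL/hr = 10.22292 hr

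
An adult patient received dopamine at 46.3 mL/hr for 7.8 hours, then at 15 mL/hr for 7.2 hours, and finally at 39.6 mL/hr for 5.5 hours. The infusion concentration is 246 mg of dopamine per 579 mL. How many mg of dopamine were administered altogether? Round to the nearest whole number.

Concentration = 246 mg ÷ 579 mL = 0.4248705 mg/mL
Stage 1: 46.3 mL/hr × 7.8 hr = 361.14 mL → 361.14 mL × 0.4248705 mg/mL = 153.4377 mg
Stage 2: 15 mL/hr × 7.2 hr = 108 mL → 108 mL × 0.4248705 mg/mL = 45.88601 mg
Stage 3: 39.6 mL/hr × 5.5 hr = 217.8 mL → 217.8 mL × 0.4248705 mg/mL = 92.53679 mg
Total = 153.4377 + 45.88601 + 92.53679 = 291.8605 mg

292 mg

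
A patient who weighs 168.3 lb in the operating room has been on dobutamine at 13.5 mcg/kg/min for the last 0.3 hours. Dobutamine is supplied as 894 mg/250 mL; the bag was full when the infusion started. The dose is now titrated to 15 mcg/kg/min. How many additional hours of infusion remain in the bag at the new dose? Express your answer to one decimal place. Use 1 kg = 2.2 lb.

Initial rate:
Weight = 168.3 lb ÷ 2.2 lb/kg = 76.5 kg
Dose = 13.5 mcg/kg/min × 76.5 kg = 1032.75 mcg/min
1032.75 mcg/min × 60 min/hr = 61965 mcg/hr
Concentration = 894 mg ÷ 250 mL = 3.576 mg/mL = 3576 mcg/mL
Rate = 61965 mcg/hr ÷ 3576 mcg/mL = 17.32802 mL/hr
Volume infused so far = 17.32802 mL/hr × 0.3 hr = 5.198406 mL
Volume remaining = 250 − 5.198406 = 244.8016 mL
New rate:
Dose = 15 mcg/kg/min × 76.5 kg = 1147.5 mcg/min
1147.5 mcg/min × 60 min/hr = 68850 mcg/hr
Rate = 68850 mcg/hr ÷ 3576 mcg/mL = 19.25336 mL/hr
Time remaining = 244.8016 mL ÷ 19.25336 mL/hr = 12.71475 hr

12.7 hours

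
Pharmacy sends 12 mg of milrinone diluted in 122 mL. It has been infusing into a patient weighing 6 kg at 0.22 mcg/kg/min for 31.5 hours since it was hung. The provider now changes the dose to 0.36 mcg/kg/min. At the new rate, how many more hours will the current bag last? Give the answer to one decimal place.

Initial rate:
Dose = 0.22 mcg/kg/min × 6 kg = 1.32 mcg/min
1.32 mcg/min × 60 min/hr = 79.2 mcg/hr
Concentration = 12 mg ÷ 122 mL = 0.09836066 mg/mL = 98.36066 mcg/mL
Rate = 79.2 mcg/hr ÷ 98.36066 mcg/mL = 0.8052 mL/hr
Volume infused so far = 0.8052 mL/hr × 31.5 hr = 25.3638 mL
Volume remaining = 122 − 25.3638 = 96.6362 mL
New rate:
Dose = 0.36 mcg/kg/min × 6 kg = 2.16 mcg/min
2.16 mcg/min × 60 min/hr = 129.6 mcg/hr
Rate = 129.6 mcg/hr ÷ 98.36066 mcg/mL = 1.3176 mL/hr
Time remaining = 96.6362 mL ÷ 1.3176 mL/hr = 73.34259 hr

73.3 hours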